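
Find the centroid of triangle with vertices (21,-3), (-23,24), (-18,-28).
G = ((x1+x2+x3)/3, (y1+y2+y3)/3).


Gx = (21- 23- 18)/3 = -20/3 = -6.6667
Gy = (-3+24- 28)/3 = -7/3 = -2.3333

G = (-6.6667, -2.3333)


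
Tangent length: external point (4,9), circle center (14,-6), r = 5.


d = sqrt((4-14)^2 + (9+ 6)^2) = sqrt(100+225) = 18.0278
L = sqrt(325.0000 - 25) = sqrt(300.0000) = 17.3205

17.3205


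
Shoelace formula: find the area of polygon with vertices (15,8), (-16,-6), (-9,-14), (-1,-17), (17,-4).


sum(xi*y_{i+1}) = 15*(-6) - 16*(-14) - 9*(-17) - 1*(-4) + 17*8 = 427
sum(yi*x_{i+1}) = 8*(-16) - 6*(-9) - 14*(-1) - 17*17 - 4*15 = -409
Area = |427 + 409|/2 = 836/2 = 418.0000

418.0000 sq units


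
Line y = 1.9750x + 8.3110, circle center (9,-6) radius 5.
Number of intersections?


Substitute y = 1.9750x + 8.3110: (x-9)^2 + (1.9750x+8.3110+ 6)^2 = 25
Expand to Ax^2 + Bx + C = 0, where b-k = 14.311
A = 1+m^2 = 4.900625
B = 2(m(b-k) - h) = 2(1.9750*14.311 - 9) = 38.52845
C = h^2 + (b-k)^2 - r^2 = 81 + 204.804721 - 25 = 260.804721
disc = B^2-4AC = 1484.4415 - 5112.4245 = -3627.9830
disc < 0

0 intersection points


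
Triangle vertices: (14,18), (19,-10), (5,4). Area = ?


14*(-10-4) = -196
19*(4-18) = -266
5*(18+ 10) = 140
sum = -322
Area = |-322|/2 = 161.0000

161.0000 sq units


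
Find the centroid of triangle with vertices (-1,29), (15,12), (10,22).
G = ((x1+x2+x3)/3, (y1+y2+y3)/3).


Gx = (-1+15+10)/3 = 24/3 = 8.0000
Gy = (29+12+22)/3 = 63/3 = 21.0000

G = (8.0000, 21.0000)


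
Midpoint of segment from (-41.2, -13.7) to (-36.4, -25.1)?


Mx = (-41.2 - 36.4)/2 = -77.6/2 = -38.8000
My = (-13.7 - 25.1)/2 = -38.8/2 = -19.4000

(-38.8000, -19.4000)


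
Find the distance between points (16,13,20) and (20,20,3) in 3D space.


dx=4, dy=7, dz=-17
d = sqrt(16+49+289) = sqrt(354) = 18.8149

18.8149


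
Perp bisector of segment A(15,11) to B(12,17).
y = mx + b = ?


Midpoint = (13.5, 14)
Slope of AB = dy/dx = 6/(-3) = -2.0000
Perp slope = -dx/dy = 3/6 = 0.5000
b = My - (perp slope)*Mx = 14 + (-3*13.5)/6 = 14 - 6.7500 = 7.2500

y = 0.5000x + 7.2500


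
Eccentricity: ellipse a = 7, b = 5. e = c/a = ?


c = sqrt(49-25) = sqrt(24) = 4.8990
e = c/a = sqrt(24)/7 = 0.6999

e = 0.6999


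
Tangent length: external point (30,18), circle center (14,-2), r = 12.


d = sqrt((30-14)^2 + (18+ 2)^2) = sqrt(256+400) = 25.6125
L = sqrt(656.0000 - 144) = sqrt(512.0000) = 22.6274

22.6274


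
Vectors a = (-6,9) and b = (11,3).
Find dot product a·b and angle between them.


a·b = -6*11 + 9*3 = -66 + 27 = -39
|a| = sqrt(36+81) = 10.8167
|b| = sqrt(121+9) = 11.4018
cos(theta) = -39/(sqrt(117)*sqrt(130)) = -39/sqrt(15210) = -0.316228
theta = arccos(-39/sqrt(15210)) = 108.4349 degrees

a·b = -39, theta = 108.4349 deg


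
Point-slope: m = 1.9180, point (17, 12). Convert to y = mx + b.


y - 12 = 1.9180(x - 17)
y = 1.9180x + 12 - 1.9180*17
y = 1.9180x - 20.6060

y = 1.9180x - 20.6060


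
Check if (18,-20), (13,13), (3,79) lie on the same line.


18*(13-79) + 13*(79+ 20) + 3*(-20-13)
= -1188 + 1287 - 99 = 0

Yes, collinear (determinant = 0)


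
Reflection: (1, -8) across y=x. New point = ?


Reflection rule for y=x: (y, x)
(1, -8) -> (-8, 1)

(-8, 1)


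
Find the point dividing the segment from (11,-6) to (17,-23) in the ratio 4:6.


Px = (4*17 + 6*11)/10 = 134/10 = 13.4000
Py = (4*(-23) + 6*(-6))/10 = -128/10 = -12.8000

P = (13.4000, -12.8000)


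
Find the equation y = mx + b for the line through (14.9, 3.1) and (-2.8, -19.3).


m = (-22.4)/(-17.7) = 1.2655
b = y1 - m*x1 = 3.1 - (-22.4*14.9)/(-17.7) = 3.1 - 18.8565 = -15.7565

y = 1.2655x - 15.7565


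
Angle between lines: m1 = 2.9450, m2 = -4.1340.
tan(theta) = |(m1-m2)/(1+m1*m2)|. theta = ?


m1-m2 = 7.079
1+m1*m2 = -11.17463
tan(theta) = |7.079/(-11.17463)| = 0.633489
theta = arctan(|7.079/(-11.17463)|) = 32.3538 degrees (acute angle)

32.3538 degrees


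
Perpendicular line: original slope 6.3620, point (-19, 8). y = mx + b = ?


Perpendicular slope = -1/m1 = -1/6.3620 = -0.1572
b2 = y0 - m2*x0 = 8 - 19/6.3620 = 8 - 2.9865 = 5.0135

y = -0.1572x + 5.0135


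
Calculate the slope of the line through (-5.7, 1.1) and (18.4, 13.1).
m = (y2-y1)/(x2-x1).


dy = 13.1 - 1.1 = 12.0
dx = 18.4 + 5.7 = 24.1
m = 12.0/24.1 = 0.4979

m = 0.4979


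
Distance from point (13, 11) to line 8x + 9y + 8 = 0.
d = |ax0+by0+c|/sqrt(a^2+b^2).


|8*13 + 9*11 + 8| = |211| = 211
sqrt(64 + 81) = sqrt(145) = 12.0416
d = 211/sqrt(145) = 17.5226

17.5226


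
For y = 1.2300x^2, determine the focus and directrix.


a = 1.2300
1/(4a) = 0.2033
Focus = (0, 0.2033)
Directrix: y = -0.2033

Focus = (0, 0.2033), Directrix: y = -0.2033


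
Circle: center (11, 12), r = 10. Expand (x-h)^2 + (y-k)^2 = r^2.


(x-11)^2 + (y-12)^2 = 10^2
D = -2h = -22, E = -2k = -24
F = h^2+k^2-r^2 = 121+144-100 = 165

x^2 + y^2 - 22x - 24y + 165 = 0


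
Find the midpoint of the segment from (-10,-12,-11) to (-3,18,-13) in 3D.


Mx = (-10- 3)/2 = -6.5000
My = (-12+18)/2 = 3.0000
Mz = (-11- 13)/2 = -12.0000

M = (-6.5000, 3.0000, -12.0000)


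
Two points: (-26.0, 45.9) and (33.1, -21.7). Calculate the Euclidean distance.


dx = 33.1 + 26.0 = 59.1
dy = -21.7 - 45.9 = -67.6
d = sqrt(3492.81 + 4569.76) = sqrt(8062.57) = 89.7918

89.7918


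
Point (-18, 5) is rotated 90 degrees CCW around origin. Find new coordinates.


cos(90) = 0, sin(90) = 1
x' = -18*0 - 5*1 = -5
y' = -18*1 + 5*0 = -18

(-5, -18)


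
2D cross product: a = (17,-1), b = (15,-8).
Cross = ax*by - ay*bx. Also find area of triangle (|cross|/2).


cross = 17*(-8) + 1*15 = -136 + 15 = -121
Triangle area = |-121|/2 = 121/2 = 60.5000

cross = -121, triangle area = 60.5000


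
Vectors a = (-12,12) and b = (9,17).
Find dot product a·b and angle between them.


a·b = -12*9 + 12*17 = -108 + 204 = 96
|a| = sqrt(144+144) = 16.9706
|b| = sqrt(81+289) = 19.2354
cos(theta) = 96/(sqrt(288)*sqrt(370)) = 96/sqrt(106560) = 0.294086
theta = arccos(96/sqrt(106560)) = 72.8973 degrees

a·b = 96, theta = 72.8973 deg


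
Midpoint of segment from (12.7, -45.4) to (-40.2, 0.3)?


Mx = (12.7 - 40.2)/2 = -27.5/2 = -13.7500
My = (-45.4 + 0.3)/2 = -45.1/2 = -22.5500

(-13.7500, -22.5500)


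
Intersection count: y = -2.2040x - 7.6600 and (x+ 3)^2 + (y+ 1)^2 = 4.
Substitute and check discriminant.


Substitute y = -2.2040x - 7.6600: (x+ 3)^2 + (-2.2040x- 7.6600+ 1)^2 = 4
Expand to Ax^2 + Bx + C = 0, where b-k = -6.66
A = 1+m^2 = 5.857616
B = 2(m(b-k) - h) = 2(-2.2040*(-6.66) + 3) = 35.35728
C = h^2 + (b-k)^2 - r^2 = 9 + 44.3556 - 4 = 49.3556
disc = B^2-4AC = 1250.1372 - 1156.4246 = 93.7126
disc > 0

2 intersection points


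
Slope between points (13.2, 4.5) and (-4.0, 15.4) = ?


dy = 15.4 - 4.5 = 10.9
dx = -4.0 - 13.2 = -17.2
m = 10.9/(-17.2) = -0.6337

m = -0.6337


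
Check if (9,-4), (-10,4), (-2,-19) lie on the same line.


9*(4+ 19) - 10*(-19+ 4) - 2*(-4-4)
= 207 + 150 + 16 = 373

No, not collinear (determinant = 373)


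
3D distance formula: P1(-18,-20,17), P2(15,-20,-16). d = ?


dx=33, dy=0, dz=-33
d = sqrt(1089+0+1089) = sqrt(2178) = 46.6690

46.6690


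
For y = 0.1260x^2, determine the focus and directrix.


a = 0.1260
1/(4a) = 1.9841
Focus = (0, 1.9841)
Directrix: y = -1.9841

Focus = (0, 1.9841), Directrix: y = -1.9841


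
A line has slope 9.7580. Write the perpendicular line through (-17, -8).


Perpendicular slope = -1/m1 = -1/9.7580 = -0.1025
b2 = y0 - m2*x0 = -8 - 17/9.7580 = -8 - 1.7422 = -9.7422

y = -0.1025x - 9.7422


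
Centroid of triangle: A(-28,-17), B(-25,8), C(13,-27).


Gx = (-28- 25+13)/3 = -40/3 = -13.3333
Gy = (-17+8- 27)/3 = -36/3 = -12.0000

G = (-13.3333, -12.0000)


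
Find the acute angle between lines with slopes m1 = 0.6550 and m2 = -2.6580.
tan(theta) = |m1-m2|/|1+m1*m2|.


m1-m2 = 3.313
1+m1*m2 = -0.74099
tan(theta) = |3.313/(-0.74099)| = 4.471045
theta = arctan(|3.313/(-0.74099)|) = 77.3926 degrees (acute angle)

77.3926 degrees


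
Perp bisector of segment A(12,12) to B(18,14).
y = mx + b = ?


Midpoint = (15, 13)
Slope of AB = dy/dx = 2/6 = 0.3333
Perp slope = -dx/dy = -6/2 = -3.0000
b = My - (perp slope)*Mx = 13 + (6*15)/2 = 13 + 45.0000 = 58.0000

y = -3.0000x + 58.0000


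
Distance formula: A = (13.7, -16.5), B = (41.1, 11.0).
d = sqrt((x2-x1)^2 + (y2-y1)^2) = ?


dx = 41.1 - 13.7 = 27.4
dy = 11.0 + 16.5 = 27.5
d = sqrt(750.76 + 756.25) = sqrt(1507.01) = 38.8202

38.8202


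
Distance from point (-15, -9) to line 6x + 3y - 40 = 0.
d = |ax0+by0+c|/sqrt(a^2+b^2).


|6*(-15) + 3*(-9) - 40| = |-157| = 157
sqrt(36 + 9) = sqrt(45) = 6.7082
d = 157/sqrt(45) = 23.4042

23.4042


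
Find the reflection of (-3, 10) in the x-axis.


Reflection rule for x-axis: (x, -y)
(-3, 10) -> (-3, -10)

(-3, -10)


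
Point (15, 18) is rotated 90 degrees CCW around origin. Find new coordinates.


cos(90) = 0, sin(90) = 1
x' = 15*0 - 18*1 = -18
y' = 15*1 + 18*0 = 15

(-18, 15)


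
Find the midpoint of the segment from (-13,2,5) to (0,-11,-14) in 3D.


Mx = (-13+0)/2 = -6.5000
My = (2- 11)/2 = -4.5000
Mz = (5- 14)/2 = -4.5000

M = (-6.5000, -4.5000, -4.5000)


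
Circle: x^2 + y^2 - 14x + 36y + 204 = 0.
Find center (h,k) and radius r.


h = -D/2 = 14/2 = 7
k = -E/2 = -36/2 = -18
r^2 = h^2 + k^2 - F = 49 + 324 - 204 = 169
r = 13

Center (7, -18), radius = 13


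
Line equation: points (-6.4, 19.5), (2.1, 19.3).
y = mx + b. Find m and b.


m = (-0.2)/(8.5) = -0.0235
b = y1 - m*x1 = 19.5 - (-0.2*(-6.4))/(8.5) = 19.5 - 0.1506 = 19.3494

y = -0.0235x + 19.3494


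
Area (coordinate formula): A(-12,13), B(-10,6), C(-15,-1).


-12*(6+ 1) = -84
-10*(-1-13) = 140
-15*(13-6) = -105
sum = -49
Area = |-49|/2 = 24.5000

24.5000 sq units


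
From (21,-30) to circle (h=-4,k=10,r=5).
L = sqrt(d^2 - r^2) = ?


d = sqrt((21+ 4)^2 + (-30-10)^2) = sqrt(625+1600) = 47.1699
L = sqrt(2225.0000 - 25) = sqrt(2200.0000) = 46.9042

46.9042


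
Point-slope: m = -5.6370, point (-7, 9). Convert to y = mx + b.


y - 9 = -5.6370(x + 7)
y = -5.6370x + 9 + 5.6370*(-7)
y = -5.6370x - 30.4590

y = -5.6370x - 30.4590


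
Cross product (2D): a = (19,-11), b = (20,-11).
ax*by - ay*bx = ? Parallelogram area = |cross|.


cross = 19*(-11) + 11*20 = -209 + 220 = 11
Parallelogram area = |11| = 11

cross = 11, parallelogram area = 11


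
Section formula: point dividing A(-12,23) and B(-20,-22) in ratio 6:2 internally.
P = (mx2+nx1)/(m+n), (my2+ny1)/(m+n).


Px = (6*(-20) + 2*(-12))/8 = -144/8 = -18.0000
Py = (6*(-22) + 2*23)/8 = -86/8 = -10.7500

P = (-18.0000, -10.7500)


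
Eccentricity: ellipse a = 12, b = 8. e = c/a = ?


c = sqrt(144-64) = sqrt(80) = 8.9443
e = c/a = sqrt(80)/12 = 0.7454

e = 0.7454


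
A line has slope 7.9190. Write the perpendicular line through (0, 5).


Perpendicular slope = -1/m1 = -1/7.9190 = -0.1263
b2 = y0 - m2*x0 = 5 + 0/7.9190 = 5 + 0 = 5.0000

y = -0.1263x + 5.0000


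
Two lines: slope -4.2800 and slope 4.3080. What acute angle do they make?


m1-m2 = -8.588
1+m1*m2 = -17.43824
tan(theta) = |-8.588/(-17.43824)| = 0.492481
theta = arctan(|-8.588/(-17.43824)|) = 26.2194 degrees (acute angle)

26.2194 degrees


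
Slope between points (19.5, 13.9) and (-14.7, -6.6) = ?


dy = -6.6 - 13.9 = -20.5
dx = -14.7 - 19.5 = -34.2
m = -20.5/(-34.2) = 0.5994

m = 0.5994


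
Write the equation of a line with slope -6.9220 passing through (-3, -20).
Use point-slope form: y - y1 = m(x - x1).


y + 20 = -6.9220(x + 3)
y = -6.9220x - 20 + 6.9220*(-3)
y = -6.9220x - 40.7660

y = -6.9220x - 40.7660


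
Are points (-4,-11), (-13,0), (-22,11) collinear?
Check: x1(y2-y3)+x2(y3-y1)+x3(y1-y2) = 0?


-4*(0-11) - 13*(11+ 11) - 22*(-11-0)
= 44 - 286 + 242 = 0

Yes, collinear (determinant = 0)


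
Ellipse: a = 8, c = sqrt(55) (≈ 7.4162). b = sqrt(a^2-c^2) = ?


b^2 = 8^2 - (sqrt(55))^2 = 64 - 55 = 9
b = sqrt(9) = 3

b = 3


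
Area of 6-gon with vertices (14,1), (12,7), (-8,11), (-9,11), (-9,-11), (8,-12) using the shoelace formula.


sum(xi*y_{i+1}) = 14*7 + 12*11 - 8*11 - 9*(-11) - 9*(-12) + 8*1 = 357
sum(yi*x_{i+1}) = 1*12 + 7*(-8) + 11*(-9) + 11*(-9) - 11*8 - 12*14 = -498
Area = |357 + 498|/2 = 855/2 = 427.5000

427.5000 sq units


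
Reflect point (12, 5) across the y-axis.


Reflection rule for y-axis: (-x, y)
(12, 5) -> (-12, 5)

(-12, 5)


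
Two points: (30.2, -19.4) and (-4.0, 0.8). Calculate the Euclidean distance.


dx = -4.0 - 30.2 = -34.2
dy = 0.8 + 19.4 = 20.2
d = sqrt(1169.64 + 408.04) = sqrt(1577.68) = 39.7200

39.7200


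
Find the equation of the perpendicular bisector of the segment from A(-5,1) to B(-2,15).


Midpoint = (-3.5, 8)
Slope of AB = dy/dx = 14/3 = 4.6667
Perp slope = -dx/dy = -3/14 = -0.2143
b = My - (perp slope)*Mx = 8 + (3*(-3.5))/14 = 8 - 0.7500 = 7.2500

y = -0.2143x + 7.2500


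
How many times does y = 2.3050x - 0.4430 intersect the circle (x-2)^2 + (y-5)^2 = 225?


Substitute y = 2.3050x - 0.4430: (x-2)^2 + (2.3050x- 0.4430-5)^2 = 225
Expand to Ax^2 + Bx + C = 0, where b-k = -5.443
A = 1+m^2 = 6.313025
B = 2(m(b-k) - h) = 2(2.3050*(-5.443) - 2) = -29.09223
C = h^2 + (b-k)^2 - r^2 = 4 + 29.626249 - 225 = -191.373751
disc = B^2-4AC = 846.3578 + 4832.5891 = 5678.9469
disc > 0

2 intersection points


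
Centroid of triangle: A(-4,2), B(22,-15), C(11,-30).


Gx = (-4+22+11)/3 = 29/3 = 9.6667
Gy = (2- 15- 30)/3 = -43/3 = -14.3333

G = (9.6667, -14.3333)


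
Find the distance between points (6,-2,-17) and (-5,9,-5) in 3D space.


dx=-11, dy=11, dz=12
d = sqrt(121+121+144) = sqrt(386) = 19.6469

19.6469


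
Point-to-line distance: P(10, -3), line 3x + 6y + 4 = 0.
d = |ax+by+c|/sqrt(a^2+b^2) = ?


|3*10 + 6*(-3) + 4| = |16| = 16
sqrt(9 + 36) = sqrt(45) = 6.7082
d = 16/sqrt(45) = 2.3851

2.3851


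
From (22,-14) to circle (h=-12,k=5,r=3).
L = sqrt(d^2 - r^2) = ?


d = sqrt((22+ 12)^2 + (-14-5)^2) = sqrt(1156+361) = 38.9487
L = sqrt(1517.0000 - 9) = sqrt(1508.0000) = 38.8330

38.8330


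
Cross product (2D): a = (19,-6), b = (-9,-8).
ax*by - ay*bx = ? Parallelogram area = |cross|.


cross = 19*(-8) + 6*(-9) = -152 - 54 = -206
Parallelogram area = |-206| = 206

cross = -206, parallelogram area = 206


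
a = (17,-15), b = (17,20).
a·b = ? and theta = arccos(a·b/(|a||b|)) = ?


a·b = 17*17 - 15*20 = 289 - 300 = -11
|a| = sqrt(289+225) = 22.6716
|b| = sqrt(289+400) = 26.2488
cos(theta) = -11/(sqrt(514)*sqrt(689)) = -11/sqrt(354146) = -0.018484
theta = arccos(-11/sqrt(354146)) = 91.0591 degrees

a·b = -11, theta = 91.0591 deg


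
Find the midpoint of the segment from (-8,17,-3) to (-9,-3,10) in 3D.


Mx = (-8- 9)/2 = -8.5000
My = (17- 3)/2 = 7.0000
Mz = (-3+10)/2 = 3.5000

M = (-8.5000, 7.0000, 3.5000)


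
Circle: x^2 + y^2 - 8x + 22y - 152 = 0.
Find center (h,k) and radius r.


h = -D/2 = 8/2 = 4
k = -E/2 = -22/2 = -11
r^2 = h^2 + k^2 - F = 16 + 121 + 152 = 289
r = 17

Center (4, -11), radius = 17


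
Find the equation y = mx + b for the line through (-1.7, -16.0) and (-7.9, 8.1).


m = (24.1)/(-6.2) = -3.8871
b = y1 - m*x1 = -16.0 - (24.1*(-1.7))/(-6.2) = -16.0 - 6.6081 = -22.6081

y = -3.8871x - 22.6081


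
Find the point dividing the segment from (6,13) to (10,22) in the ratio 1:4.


Px = (1*10 + 4*6)/5 = 34/5 = 6.8000
Py = (1*22 + 4*13)/5 = 74/5 = 14.8000

P = (6.8000, 14.8000)


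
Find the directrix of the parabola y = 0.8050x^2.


a = 0.8050
1/(4a) = 0.3106
directrix: y = -0.3106 = -0.3106

y = -0.3106


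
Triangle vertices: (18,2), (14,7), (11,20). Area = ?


18*(7-20) = -234
14*(20-2) = 252
11*(2-7) = -55
sum = -37
Area = |-37|/2 = 18.5000

18.5000 sq units


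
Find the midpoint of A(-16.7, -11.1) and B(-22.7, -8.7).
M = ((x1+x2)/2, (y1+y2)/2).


Mx = (-16.7 - 22.7)/2 = -39.4/2 = -19.7000
My = (-11.1 - 8.7)/2 = -19.8/2 = -9.9000

(-19.7000, -9.9000)


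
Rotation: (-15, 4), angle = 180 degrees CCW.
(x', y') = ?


cos(180) = -1, sin(180) = 0
x' = -15*(-1) - 4*0 = 15
y' = -15*0 + 4*(-1) = -4

(15, -4)


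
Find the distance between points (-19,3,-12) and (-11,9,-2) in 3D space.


dx=8, dy=6, dz=10
d = sqrt(64+36+100) = sqrt(200) = 14.1421

14.1421


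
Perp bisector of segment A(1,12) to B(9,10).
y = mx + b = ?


Midpoint = (5, 11)
Slope of AB = dy/dx = -2/8 = -0.2500
Perp slope = -dx/dy = 8/2 = 4.0000
b = My - (perp slope)*Mx = 11 + (8*5)/(-2) = 11 - 20.0000 = -9.0000

y = 4.0000x - 9.0000


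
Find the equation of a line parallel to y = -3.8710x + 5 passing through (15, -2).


Parallel lines have equal slopes.
m2 = -3.8710
b2 = -2 + 3.8710*15 = 56.0650

y = -3.8710x + 56.0650


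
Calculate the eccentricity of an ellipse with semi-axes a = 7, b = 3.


c = sqrt(49-9) = sqrt(40) = 6.3246
e = c/a = sqrt(40)/7 = 0.9035

e = 0.9035


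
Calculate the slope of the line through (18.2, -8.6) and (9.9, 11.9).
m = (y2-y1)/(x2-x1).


dy = 11.9 + 8.6 = 20.5
dx = 9.9 - 18.2 = -8.3
m = 20.5/(-8.3) = -2.4699

m = -2.4699


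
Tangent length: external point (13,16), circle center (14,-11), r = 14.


d = sqrt((13-14)^2 + (16+ 11)^2) = sqrt(1+729) = 27.0185
L = sqrt(730.0000 - 196) = sqrt(534.0000) = 23.1084

23.1084


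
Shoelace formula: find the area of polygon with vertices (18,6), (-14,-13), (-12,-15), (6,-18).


sum(xi*y_{i+1}) = 18*(-13) - 14*(-15) - 12*(-18) + 6*6 = 228
sum(yi*x_{i+1}) = 6*(-14) - 13*(-12) - 15*6 - 18*18 = -342
Area = |228 + 342|/2 = 570/2 = 285.0000

285.0000 sq units


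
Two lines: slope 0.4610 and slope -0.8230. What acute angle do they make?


m1-m2 = 1.284
1+m1*m2 = 0.620597
tan(theta) = |1.284/0.620597| = 2.068976
theta = arctan(|1.284/0.620597|) = 64.2041 degrees (acute angle)

64.2041 degrees


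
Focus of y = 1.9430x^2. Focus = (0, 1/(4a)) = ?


a = 1.9430
4a = 7.7720
focus = (0, 1/7.7720) = (0, 0.1287)

Focus = (0, 0.1287)


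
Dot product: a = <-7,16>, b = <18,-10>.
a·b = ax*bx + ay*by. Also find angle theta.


a·b = -7*18 + 16*(-10) = -126 - 160 = -286
|a| = sqrt(49+256) = 17.4642
|b| = sqrt(324+100) = 20.5913
cos(theta) = -286/(sqrt(305)*sqrt(424)) = -286/sqrt(129320) = -0.795304
theta = arccos(-286/sqrt(129320)) = 142.6840 degrees

a·b = -286, theta = 142.6840 deg


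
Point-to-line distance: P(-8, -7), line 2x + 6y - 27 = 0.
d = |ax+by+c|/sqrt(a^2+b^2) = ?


|2*(-8) + 6*(-7) - 27| = |-85| = 85
sqrt(4 + 36) = sqrt(40) = 6.3246
d = 85/sqrt(40) = 13.4397

13.4397


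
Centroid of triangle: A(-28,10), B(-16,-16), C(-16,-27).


Gx = (-28- 16- 16)/3 = -60/3 = -20.0000
Gy = (10- 16- 27)/3 = -33/3 = -11.0000

G = (-20.0000, -11.0000)


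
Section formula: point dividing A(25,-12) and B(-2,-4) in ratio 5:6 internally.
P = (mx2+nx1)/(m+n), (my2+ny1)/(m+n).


Px = (5*(-2) + 6*25)/11 = 140/11 = 12.7273
Py = (5*(-4) + 6*(-12))/11 = -92/11 = -8.3636

P = (12.7273, -8.3636)


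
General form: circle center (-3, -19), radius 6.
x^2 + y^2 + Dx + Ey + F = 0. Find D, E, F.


(x+ 3)^2 + (y+ 19)^2 = 6^2
D = -2h = 6, E = -2k = 38
F = h^2+k^2-r^2 = 9+361-36 = 334

D = 6, E = 38, F = 334


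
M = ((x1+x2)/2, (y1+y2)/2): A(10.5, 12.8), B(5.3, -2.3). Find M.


Mx = (10.5 + 5.3)/2 = 15.8/2 = 7.9000
My = (12.8 - 2.3)/2 = 10.5/2 = 5.2500

(7.9000, 5.2500)


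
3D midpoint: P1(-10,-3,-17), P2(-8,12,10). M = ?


Mx = (-10- 8)/2 = -9.0000
My = (-3+12)/2 = 4.5000
Mz = (-17+10)/2 = -3.5000

M = (-9.0000, 4.5000, -3.5000)


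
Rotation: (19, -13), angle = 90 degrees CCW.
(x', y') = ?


cos(90) = 0, sin(90) = 1
x' = 19*0 + 13*1 = 13
y' = 19*1 - 13*0 = 19

(13, 19)


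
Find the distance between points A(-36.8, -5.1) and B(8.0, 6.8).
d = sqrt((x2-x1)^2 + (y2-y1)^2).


dx = 8.0 + 36.8 = 44.8
dy = 6.8 + 5.1 = 11.9
d = sqrt(2007.04 + 141.61) = sqrt(2148.65) = 46.3535

46.3535


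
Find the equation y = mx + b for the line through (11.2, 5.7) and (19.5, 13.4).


m = (7.7)/(8.3) = 0.9277
b = y1 - m*x1 = 5.7 - (7.7*11.2)/(8.3) = 5.7 - 10.3904 = -4.6904

y = 0.9277x - 4.6904


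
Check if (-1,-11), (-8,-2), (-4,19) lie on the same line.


-1*(-2-19) - 8*(19+ 11) - 4*(-11+ 2)
= 21 - 240 + 36 = -183

No, not collinear (determinant = -183)


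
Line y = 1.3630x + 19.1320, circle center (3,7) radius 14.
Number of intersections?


Substitute y = 1.3630x + 19.1320: (x-3)^2 + (1.3630x+19.1320-7)^2 = 196
Expand to Ax^2 + Bx + C = 0, where b-k = 12.132
A = 1+m^2 = 2.857769
B = 2(m(b-k) - h) = 2(1.3630*12.132 - 3) = 27.071832
C = h^2 + (b-k)^2 - r^2 = 9 + 147.185424 - 196 = -39.814576
disc = B^2-4AC = 732.8841 + 455.1234 = 1188.0075
disc > 0

2 intersection points


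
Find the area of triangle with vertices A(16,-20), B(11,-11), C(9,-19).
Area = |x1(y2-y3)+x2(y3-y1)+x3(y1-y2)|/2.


16*(-11+ 19) = 128
11*(-19+ 20) = 11
9*(-20+ 11) = -81
sum = 58
Area = |58|/2 = 29.0000

29.0000 sq units


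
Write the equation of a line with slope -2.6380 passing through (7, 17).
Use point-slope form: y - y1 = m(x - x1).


y - 17 = -2.6380(x - 7)
y = -2.6380x + 17 + 2.6380*7
y = -2.6380x + 35.4660

y = -2.6380x + 35.4660


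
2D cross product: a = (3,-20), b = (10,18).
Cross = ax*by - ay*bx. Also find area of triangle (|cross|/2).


cross = 3*18 + 20*10 = 54 + 200 = 254
Triangle area = |254|/2 = 254/2 = 127.0000

cross = 254, triangle area = 127.0000


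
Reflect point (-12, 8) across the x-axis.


Reflection rule for x-axis: (x, -y)
(-12, 8) -> (-12, -8)

(-12, -8)


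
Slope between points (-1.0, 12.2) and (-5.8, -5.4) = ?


dy = -5.4 - 12.2 = -17.6
dx = -5.8 + 1.0 = -4.8
m = -17.6/(-4.8) = 3.6667

m = 3.6667


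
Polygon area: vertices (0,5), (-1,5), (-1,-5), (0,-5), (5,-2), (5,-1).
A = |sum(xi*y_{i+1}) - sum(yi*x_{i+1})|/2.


sum(xi*y_{i+1}) = 0*5 - 1*(-5) - 1*(-5) + 0*(-2) + 5*(-1) + 5*5 = 30
sum(yi*x_{i+1}) = 5*(-1) + 5*(-1) - 5*0 - 5*5 - 2*5 - 1*0 = -45
Area = |30 + 45|/2 = 75/2 = 37.5000

37.5000 sq units


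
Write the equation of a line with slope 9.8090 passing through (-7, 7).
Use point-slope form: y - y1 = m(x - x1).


y - 7 = 9.8090(x + 7)
y = 9.8090x + 7 - 9.8090*(-7)
y = 9.8090x + 75.6630

y = 9.8090x + 75.6630


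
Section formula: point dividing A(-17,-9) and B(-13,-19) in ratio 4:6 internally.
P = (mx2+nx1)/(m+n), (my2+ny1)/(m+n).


Px = (4*(-13) + 6*(-17))/10 = -154/10 = -15.4000
Py = (4*(-19) + 6*(-9))/10 = -130/10 = -13.0000

P = (-15.4000, -13.0000)


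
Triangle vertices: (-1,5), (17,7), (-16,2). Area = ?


-1*(7-2) = -5
17*(2-5) = -51
-16*(5-7) = 32
sum = -24
Area = |-24|/2 = 12.0000

12.0000 sq units


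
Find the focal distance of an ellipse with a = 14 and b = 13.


c^2 = 14^2 - 13^2 = 196 - 169 = 27
c = sqrt(27) = 5.1962

c = 5.1962


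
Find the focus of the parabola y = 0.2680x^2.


a = 0.2680
4a = 1.0720
focus = (0, 1/1.0720) = (0, 0.9328)

Focus = (0, 0.9328)


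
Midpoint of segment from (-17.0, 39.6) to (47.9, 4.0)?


Mx = (-17.0 + 47.9)/2 = 30.9/2 = 15.4500
My = (39.6 + 4.0)/2 = 43.6/2 = 21.8000

(15.4500, 21.8000)


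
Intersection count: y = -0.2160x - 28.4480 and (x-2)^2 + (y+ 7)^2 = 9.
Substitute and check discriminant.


Substitute y = -0.2160x - 28.4480: (x-2)^2 + (-0.2160x- 28.4480+ 7)^2 = 9
Expand to Ax^2 + Bx + C = 0, where b-k = -21.448
A = 1+m^2 = 1.046656
B = 2(m(b-k) - h) = 2(-0.2160*(-21.448) - 2) = 5.265536
C = h^2 + (b-k)^2 - r^2 = 4 + 460.016704 - 9 = 455.016704
disc = B^2-4AC = 27.7259 - 1904.9839 = -1877.2580
disc < 0

0 intersection points


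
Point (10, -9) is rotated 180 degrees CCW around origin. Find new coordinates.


cos(180) = -1, sin(180) = 0
x' = 10*(-1) + 9*0 = -10
y' = 10*0 - 9*(-1) = 9

(-10, 9)


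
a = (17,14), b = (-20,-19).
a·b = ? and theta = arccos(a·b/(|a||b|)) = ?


a·b = 17*(-20) + 14*(-19) = -340 - 266 = -606
|a| = sqrt(289+196) = 22.0227
|b| = sqrt(400+361) = 27.5862
cos(theta) = -606/(sqrt(485)*sqrt(761)) = -606/sqrt(369085) = -0.997492
theta = arccos(-606/sqrt(369085)) = 175.9413 degrees

a·b = -606, theta = 175.9413 deg


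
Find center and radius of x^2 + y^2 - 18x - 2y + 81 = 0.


h = -D/2 = 18/2 = 9
k = -E/2 = 2/2 = 1
r^2 = h^2 + k^2 - F = 81 + 1 - 81 = 1
r = 1

Center (9, 1), radius = 1


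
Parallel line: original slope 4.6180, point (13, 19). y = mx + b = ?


Parallel lines have equal slopes.
m2 = 4.6180
b2 = 19 - 4.6180*13 = -41.0340

y = 4.6180x - 41.0340


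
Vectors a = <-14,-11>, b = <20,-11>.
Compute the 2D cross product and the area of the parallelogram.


cross = -14*(-11) + 11*20 = 154 + 220 = 374
Parallelogram area = |374| = 374

cross = 374, parallelogram area = 374


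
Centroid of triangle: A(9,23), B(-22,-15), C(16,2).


Gx = (9- 22+16)/3 = 3/3 = 1.0000
Gy = (23- 15+2)/3 = 10/3 = 3.3333

G = (1.0000, 3.3333)


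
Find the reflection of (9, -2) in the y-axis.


Reflection rule for y-axis: (-x, y)
(9, -2) -> (-9, -2)

(-9, -2)


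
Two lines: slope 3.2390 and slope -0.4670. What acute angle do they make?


m1-m2 = 3.706
1+m1*m2 = -0.512613
tan(theta) = |3.706/(-0.512613)| = 7.229625
theta = arctan(|3.706/(-0.512613)|) = 82.1248 degrees (acute angle)

82.1248 degrees


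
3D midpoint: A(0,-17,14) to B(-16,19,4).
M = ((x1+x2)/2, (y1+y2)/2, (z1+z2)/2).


Mx = (0- 16)/2 = -8.0000
My = (-17+19)/2 = 1.0000
Mz = (14+4)/2 = 9.0000

M = (-8.0000, 1.0000, 9.0000)


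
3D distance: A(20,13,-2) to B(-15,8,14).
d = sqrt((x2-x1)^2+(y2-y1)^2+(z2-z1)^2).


dx=-35, dy=-5, dz=16
d = sqrt(1225+25+256) = sqrt(1506) = 38.8072

38.8072


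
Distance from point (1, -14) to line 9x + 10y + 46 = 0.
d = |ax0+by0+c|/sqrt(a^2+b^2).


|9*1 + 10*(-14) + 46| = |-85| = 85
sqrt(81 + 100) = sqrt(181) = 13.4536
d = 85/sqrt(181) = 6.3180

6.3180


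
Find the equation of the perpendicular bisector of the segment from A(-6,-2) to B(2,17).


Midpoint = (-2, 7.5)
Slope of AB = dy/dx = 19/8 = 2.3750
Perp slope = -dx/dy = -8/19 = -0.4211
b = My - (perp slope)*Mx = 7.5 + (8*(-2))/19 = 7.5 - 0.8421 = 6.6579

y = -0.4211x + 6.6579


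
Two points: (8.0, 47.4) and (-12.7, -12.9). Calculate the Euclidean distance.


dx = -12.7 - 8.0 = -20.7
dy = -12.9 - 47.4 = -60.3
d = sqrt(428.49 + 3636.09) = sqrt(4064.58) = 63.7541

63.7541


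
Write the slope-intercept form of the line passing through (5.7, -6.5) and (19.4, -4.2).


m = (2.3)/(13.7) = 0.1679
b = y1 - m*x1 = -6.5 - (2.3*5.7)/(13.7) = -6.5 - 0.9569 = -7.4569

y = 0.1679x - 7.4569


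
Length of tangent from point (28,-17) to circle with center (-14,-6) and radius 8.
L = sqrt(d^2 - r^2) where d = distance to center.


d = sqrt((28+ 14)^2 + (-17+ 6)^2) = sqrt(1764+121) = 43.4166
L = sqrt(1885.0000 - 64) = sqrt(1821.0000) = 42.6732

42.6732


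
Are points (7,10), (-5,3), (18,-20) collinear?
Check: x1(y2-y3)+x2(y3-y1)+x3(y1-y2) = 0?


7*(3+ 20) - 5*(-20-10) + 18*(10-3)
= 161 + 150 + 126 = 437

No, not collinear (determinant = 437)


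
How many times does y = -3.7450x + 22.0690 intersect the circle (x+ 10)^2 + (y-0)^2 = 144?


Substitute y = -3.7450x + 22.0690: (x+ 10)^2 + (-3.7450x+22.0690-0)^2 = 144
Expand to Ax^2 + Bx + C = 0, where b-k = 22.069
A = 1+m^2 = 15.025025
B = 2(m(b-k) - h) = 2(-3.7450*22.069 + 10) = -145.29681
C = h^2 + (b-k)^2 - r^2 = 100 + 487.040761 - 144 = 443.040761
disc = B^2-4AC = 21111.1630 - 26626.7940 = -5515.6310
disc < 0

0 intersection points


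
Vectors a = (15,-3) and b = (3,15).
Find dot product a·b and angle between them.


a·b = 15*3 - 3*15 = 45 - 45 = 0
|a| = sqrt(225+9) = 15.2971
|b| = sqrt(9+225) = 15.2971
cos(theta) = 0/(sqrt(234)*sqrt(234)) = 0/sqrt(54756) = 0
theta = arccos(0/sqrt(54756)) = 90.0000 degrees

a·b = 0, theta = 90.0000 deg


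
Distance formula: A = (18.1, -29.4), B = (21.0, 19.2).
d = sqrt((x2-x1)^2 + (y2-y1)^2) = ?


dx = 21.0 - 18.1 = 2.9
dy = 19.2 + 29.4 = 48.6
d = sqrt(8.41 + 2361.96) = sqrt(2370.37) = 48.6864

48.6864


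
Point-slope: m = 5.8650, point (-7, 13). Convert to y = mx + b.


y - 13 = 5.8650(x + 7)
y = 5.8650x + 13 - 5.8650*(-7)
y = 5.8650x + 54.0550

y = 5.8650x + 54.0550


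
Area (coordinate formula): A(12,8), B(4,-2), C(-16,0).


12*(-2-0) = -24
4*(0-8) = -32
-16*(8+ 2) = -160
sum = -216
Area = |-216|/2 = 108.0000

108.0000 sq units


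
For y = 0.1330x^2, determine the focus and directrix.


a = 0.1330
1/(4a) = 1.8797
Focus = (0, 1.8797)
Directrix: y = -1.8797

Focus = (0, 1.8797), Directrix: y = -1.8797


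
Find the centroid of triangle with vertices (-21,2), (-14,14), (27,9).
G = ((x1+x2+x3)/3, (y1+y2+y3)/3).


Gx = (-21- 14+27)/3 = -8/3 = -2.6667
Gy = (2+14+9)/3 = 25/3 = 8.3333

G = (-2.6667, 8.3333)


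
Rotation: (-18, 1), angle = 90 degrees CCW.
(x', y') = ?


cos(90) = 0, sin(90) = 1
x' = -18*0 - 1*1 = -1
y' = -18*1 + 1*0 = -18

(-1, -18)


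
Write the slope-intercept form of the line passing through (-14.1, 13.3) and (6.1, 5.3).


m = (-8.0)/(20.2) = -0.3960
b = y1 - m*x1 = 13.3 - (-8.0*(-14.1))/(20.2) = 13.3 - 5.5842 = 7.7158

y = -0.3960x + 7.7158


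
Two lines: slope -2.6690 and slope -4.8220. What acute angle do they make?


m1-m2 = 2.153
1+m1*m2 = 13.869918
tan(theta) = |2.153/13.869918| = 0.155228
theta = arctan(|2.153/13.869918|) = 8.8235 degrees (acute angle)

8.8235 degrees


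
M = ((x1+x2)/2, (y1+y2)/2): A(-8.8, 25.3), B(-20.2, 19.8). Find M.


Mx = (-8.8 - 20.2)/2 = -29.0/2 = -14.5000
My = (25.3 + 19.8)/2 = 45.1/2 = 22.5500

(-14.5000, 22.5500)


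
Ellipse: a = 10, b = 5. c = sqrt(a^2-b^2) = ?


c^2 = 10^2 - 5^2 = 100 - 25 = 75
c = sqrt(75) = 8.6603

c = 8.6603


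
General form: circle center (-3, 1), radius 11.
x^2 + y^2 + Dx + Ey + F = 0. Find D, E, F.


(x+ 3)^2 + (y-1)^2 = 11^2
D = -2h = 6, E = -2k = -2
F = h^2+k^2-r^2 = 9+1-121 = -111

D = 6, E = -2, F = -111


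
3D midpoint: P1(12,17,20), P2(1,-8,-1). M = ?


Mx = (12+1)/2 = 6.5000
My = (17- 8)/2 = 4.5000
Mz = (20- 1)/2 = 9.5000

M = (6.5000, 4.5000, 9.5000)


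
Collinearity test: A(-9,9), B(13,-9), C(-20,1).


-9*(-9-1) + 13*(1-9) - 20*(9+ 9)
= 90 - 104 - 360 = -374

No, not collinear (determinant = -374)


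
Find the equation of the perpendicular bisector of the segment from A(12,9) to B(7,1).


Midpoint = (9.5, 5)
Slope of AB = dy/dx = -8/(-5) = 1.6000
Perp slope = -dx/dy = -5/8 = -0.6250
b = My - (perp slope)*Mx = 5 + (-5*9.5)/(-8) = 5 + 5.9375 = 10.9375

y = -0.6250x + 10.9375


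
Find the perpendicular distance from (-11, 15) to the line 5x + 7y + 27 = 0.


|5*(-11) + 7*15 + 27| = |77| = 77
sqrt(25 + 49) = sqrt(74) = 8.6023
d = 77/sqrt(74) = 8.9511

8.9511


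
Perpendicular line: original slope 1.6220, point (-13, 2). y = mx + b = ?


Perpendicular slope = -1/m1 = -1/1.6220 = -0.6165
b2 = y0 - m2*x0 = 2 - 13/1.6220 = 2 - 8.0148 = -6.0148

y = -0.6165x - 6.0148


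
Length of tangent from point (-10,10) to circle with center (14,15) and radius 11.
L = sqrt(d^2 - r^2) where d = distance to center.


d = sqrt((-10-14)^2 + (10-15)^2) = sqrt(576+25) = 24.5153
L = sqrt(601.0000 - 121) = sqrt(480.0000) = 21.9089

21.9089


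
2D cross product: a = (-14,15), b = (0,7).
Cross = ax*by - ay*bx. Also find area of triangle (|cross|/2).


cross = -14*7 - 15*0 = -98 - 0 = -98
Triangle area = |-98|/2 = 98/2 = 49.0000

cross = -98, triangle area = 49.0000


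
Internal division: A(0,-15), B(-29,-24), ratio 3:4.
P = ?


Px = (3*(-29) + 4*0)/7 = -87/7 = -12.4286
Py = (3*(-24) + 4*(-15))/7 = -132/7 = -18.8571

P = (-12.4286, -18.8571)


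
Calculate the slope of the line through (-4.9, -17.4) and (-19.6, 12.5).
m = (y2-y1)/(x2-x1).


dy = 12.5 + 17.4 = 29.9
dx = -19.6 + 4.9 = -14.7
m = 29.9/(-14.7) = -2.0340

m = -2.0340


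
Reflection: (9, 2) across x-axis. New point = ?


Reflection rule for x-axis: (x, -y)
(9, 2) -> (9, -2)

(9, -2)


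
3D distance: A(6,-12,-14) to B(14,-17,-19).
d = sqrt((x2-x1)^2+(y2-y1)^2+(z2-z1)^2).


dx=8, dy=-5, dz=-5
d = sqrt(64+25+25) = sqrt(114) = 10.6771

10.6771


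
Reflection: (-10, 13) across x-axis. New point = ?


Reflection rule for x-axis: (x, -y)
(-10, 13) -> (-10, -13)

(-10, -13)


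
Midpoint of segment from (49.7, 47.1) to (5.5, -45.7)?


Mx = (49.7 + 5.5)/2 = 55.2/2 = 27.6000
My = (47.1 - 45.7)/2 = 1.4/2 = 0.7000

(27.6000, 0.7000)


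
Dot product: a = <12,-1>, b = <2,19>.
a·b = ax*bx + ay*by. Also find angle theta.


a·b = 12*2 - 1*19 = 24 - 19 = 5
|a| = sqrt(144+1) = 12.0416
|b| = sqrt(4+361) = 19.1050
cos(theta) = 5/(sqrt(145)*sqrt(365)) = 5/sqrt(52925) = 0.021734
theta = arccos(5/sqrt(52925)) = 88.7546 degrees

a·b = 5, theta = 88.7546 deg


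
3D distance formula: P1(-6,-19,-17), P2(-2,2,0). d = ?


dx=4, dy=21, dz=17
d = sqrt(16+441+289) = sqrt(746) = 27.3130

27.3130


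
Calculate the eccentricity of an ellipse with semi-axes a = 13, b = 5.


c = sqrt(169-25) = sqrt(144) = 12.0000
e = c/a = 12/13 = 0.9231

e = 0.9231


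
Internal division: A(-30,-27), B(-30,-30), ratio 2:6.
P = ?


Px = (2*(-30) + 6*(-30))/8 = -240/8 = -30.0000
Py = (2*(-30) + 6*(-27))/8 = -222/8 = -27.7500

P = (-30.0000, -27.7500)


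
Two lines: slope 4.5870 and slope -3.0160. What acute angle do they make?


m1-m2 = 7.603
1+m1*m2 = -12.834392
tan(theta) = |7.603/(-12.834392)| = 0.592393
theta = arctan(|7.603/(-12.834392)|) = 30.6422 degrees (acute angle)

30.6422 degrees


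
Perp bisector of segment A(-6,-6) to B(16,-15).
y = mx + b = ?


Midpoint = (5, -10.5)
Slope of AB = dy/dx = -9/22 = -0.4091
Perp slope = -dx/dy = 22/9 = 2.4444
b = My - (perp slope)*Mx = -10.5 + (22*5)/(-9) = -10.5 - 12.2222 = -22.7222

y = 2.4444x - 22.7222


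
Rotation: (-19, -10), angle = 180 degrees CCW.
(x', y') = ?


cos(180) = -1, sin(180) = 0
x' = -19*(-1) + 10*0 = 19
y' = -19*0 - 10*(-1) = 10

(19, 10)


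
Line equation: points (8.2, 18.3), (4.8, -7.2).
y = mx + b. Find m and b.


m = (-25.5)/(-3.4) = 7.5000
b = y1 - m*x1 = 18.3 - (-25.5*8.2)/(-3.4) = 18.3 - 61.5000 = -43.2000

y = 7.5000x - 43.2000


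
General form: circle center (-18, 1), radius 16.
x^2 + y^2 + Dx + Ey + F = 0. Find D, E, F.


(x+ 18)^2 + (y-1)^2 = 16^2
D = -2h = 36, E = -2k = -2
F = h^2+k^2-r^2 = 324+1-256 = 69

D = 36, E = -2, F = 69


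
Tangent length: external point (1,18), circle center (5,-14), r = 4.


d = sqrt((1-5)^2 + (18+ 14)^2) = sqrt(16+1024) = 32.2490
L = sqrt(1040.0000 - 16) = sqrt(1024.0000) = 32.0000

32.0000


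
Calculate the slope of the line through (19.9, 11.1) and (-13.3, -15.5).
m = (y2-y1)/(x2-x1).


dy = -15.5 - 11.1 = -26.6
dx = -13.3 - 19.9 = -33.2
m = -26.6/(-33.2) = 0.8012

m = 0.8012


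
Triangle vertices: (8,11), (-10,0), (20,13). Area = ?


8*(0-13) = -104
-10*(13-11) = -20
20*(11-0) = 220
sum = 96
Area = |96|/2 = 48.0000

48.0000 sq units


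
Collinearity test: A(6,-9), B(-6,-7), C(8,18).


6*(-7-18) - 6*(18+ 9) + 8*(-9+ 7)
= -150 - 162 - 16 = -328

No, not collinear (determinant = -328)


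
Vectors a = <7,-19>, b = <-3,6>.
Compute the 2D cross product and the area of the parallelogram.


cross = 7*6 + 19*(-3) = 42 - 57 = -15
Parallelogram area = |-15| = 15

cross = -15, parallelogram area = 15


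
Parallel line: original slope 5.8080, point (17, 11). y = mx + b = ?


Parallel lines have equal slopes.
m2 = 5.8080
b2 = 11 - 5.8080*17 = -87.7360

y = 5.8080x - 87.7360


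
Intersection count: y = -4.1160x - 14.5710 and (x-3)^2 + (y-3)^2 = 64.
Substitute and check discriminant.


Substitute y = -4.1160x - 14.5710: (x-3)^2 + (-4.1160x- 14.5710-3)^2 = 64
Expand to Ax^2 + Bx + C = 0, where b-k = -17.571
A = 1+m^2 = 17.941456
B = 2(m(b-k) - h) = 2(-4.1160*(-17.571) - 3) = 138.644472
C = h^2 + (b-k)^2 - r^2 = 9 + 308.740041 - 64 = 253.740041
disc = B^2-4AC = 19222.2896 - 18209.8631 = 1012.4265
disc > 0

2 intersection points


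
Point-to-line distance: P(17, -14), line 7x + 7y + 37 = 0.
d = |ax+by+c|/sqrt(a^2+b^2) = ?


|7*17 + 7*(-14) + 37| = |58| = 58
sqrt(49 + 49) = sqrt(98) = 9.8995
d = 58/sqrt(98) = 5.8589

5.8589


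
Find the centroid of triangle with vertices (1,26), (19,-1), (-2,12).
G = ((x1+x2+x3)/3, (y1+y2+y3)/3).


Gx = (1+19- 2)/3 = 18/3 = 6.0000
Gy = (26- 1+12)/3 = 37/3 = 12.3333

G = (6.0000, 12.3333)


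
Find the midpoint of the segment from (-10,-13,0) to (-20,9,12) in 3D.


Mx = (-10- 20)/2 = -15.0000
My = (-13+9)/2 = -2.0000
Mz = (0+12)/2 = 6.0000

M = (-15.0000, -2.0000, 6.0000)


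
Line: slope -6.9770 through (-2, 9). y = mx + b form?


y - 9 = -6.9770(x + 2)
y = -6.9770x + 9 + 6.9770*(-2)
y = -6.9770x - 4.9540

y = -6.9770x - 4.9540


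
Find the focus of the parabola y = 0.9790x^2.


a = 0.9790
4a = 3.9160
focus = (0, 1/3.9160) = (0, 0.2554)

Focus = (0, 0.2554)


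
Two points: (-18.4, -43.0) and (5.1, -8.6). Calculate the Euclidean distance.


dx = 5.1 + 18.4 = 23.5
dy = -8.6 + 43.0 = 34.4
d = sqrt(552.25 + 1183.36) = sqrt(1735.61) = 41.6607

41.6607


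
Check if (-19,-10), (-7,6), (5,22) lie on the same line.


-19*(6-22) - 7*(22+ 10) + 5*(-10-6)
= 304 - 224 - 80 = 0

Yes, collinear (determinant = 0)


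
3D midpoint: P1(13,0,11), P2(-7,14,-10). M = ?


Mx = (13- 7)/2 = 3.0000
My = (0+14)/2 = 7.0000
Mz = (11- 10)/2 = 0.5000

M = (3.0000, 7.0000, 0.5000)


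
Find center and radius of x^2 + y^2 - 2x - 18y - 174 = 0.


h = -D/2 = 2/2 = 1
k = -E/2 = 18/2 = 9
r^2 = h^2 + k^2 - F = 1 + 81 + 174 = 256
r = 16

Center (1, 9), radius = 16


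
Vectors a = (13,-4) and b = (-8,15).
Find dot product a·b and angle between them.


a·b = 13*(-8) - 4*15 = -104 - 60 = -164
|a| = sqrt(169+16) = 13.6015
|b| = sqrt(64+225) = 17.0000
cos(theta) = -164/(sqrt(185)*sqrt(289)) = -164/sqrt(53465) = -0.709266
theta = arccos(-164/sqrt(53465)) = 135.1752 degrees

a·b = -164, theta = 135.1752 deg


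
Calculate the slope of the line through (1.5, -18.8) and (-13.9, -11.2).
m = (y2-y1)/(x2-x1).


dy = -11.2 + 18.8 = 7.6
dx = -13.9 - 1.5 = -15.4
m = 7.6/(-15.4) = -0.4935

m = -0.4935


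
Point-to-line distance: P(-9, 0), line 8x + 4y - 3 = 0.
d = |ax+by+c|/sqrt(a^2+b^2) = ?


|8*(-9) + 4*0 - 3| = |-75| = 75
sqrt(64 + 16) = sqrt(80) = 8.9443
d = 75/sqrt(80) = 8.3853

8.3853


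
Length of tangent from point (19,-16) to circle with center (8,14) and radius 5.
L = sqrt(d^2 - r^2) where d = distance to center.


d = sqrt((19-8)^2 + (-16-14)^2) = sqrt(121+900) = 31.9531
L = sqrt(1021.0000 - 25) = sqrt(996.0000) = 31.5595

31.5595


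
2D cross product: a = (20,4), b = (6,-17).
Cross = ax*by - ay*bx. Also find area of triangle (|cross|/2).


cross = 20*(-17) - 4*6 = -340 - 24 = -364
Triangle area = |-364|/2 = 364/2 = 182.0000

cross = -364, triangle area = 182.0000


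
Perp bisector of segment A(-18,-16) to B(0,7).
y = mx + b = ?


Midpoint = (-9, -4.5)
Slope of AB = dy/dx = 23/18 = 1.2778
Perp slope = -dx/dy = -18/23 = -0.7826
b = My - (perp slope)*Mx = -4.5 + (18*(-9))/23 = -4.5 - 7.0435 = -11.5435

y = -0.7826x - 11.5435


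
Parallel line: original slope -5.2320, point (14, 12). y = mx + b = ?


Parallel lines have equal slopes.
m2 = -5.2320
b2 = 12 + 5.2320*14 = 85.2480

y = -5.2320x + 85.2480


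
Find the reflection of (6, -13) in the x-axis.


Reflection rule for x-axis: (x, -y)
(6, -13) -> (6, 13)

(6, 13)


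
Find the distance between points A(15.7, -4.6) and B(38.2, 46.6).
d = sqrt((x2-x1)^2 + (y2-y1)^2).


dx = 38.2 - 15.7 = 22.5
dy = 46.6 + 4.6 = 51.2
d = sqrt(506.25 + 2621.44) = sqrt(3127.69) = 55.9258

55.9258


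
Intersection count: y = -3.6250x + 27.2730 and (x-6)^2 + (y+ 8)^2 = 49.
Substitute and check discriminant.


Substitute y = -3.6250x + 27.2730: (x-6)^2 + (-3.6250x+27.2730+ 8)^2 = 49
Expand to Ax^2 + Bx + C = 0, where b-k = 35.273
A = 1+m^2 = 14.140625
B = 2(m(b-k) - h) = 2(-3.6250*35.273 - 6) = -267.72925
C = h^2 + (b-k)^2 - r^2 = 36 + 1244.184529 - 49 = 1231.184529
disc = B^2-4AC = 71678.9513 - 69638.8749 = 2040.0764
disc > 0

2 intersection points
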